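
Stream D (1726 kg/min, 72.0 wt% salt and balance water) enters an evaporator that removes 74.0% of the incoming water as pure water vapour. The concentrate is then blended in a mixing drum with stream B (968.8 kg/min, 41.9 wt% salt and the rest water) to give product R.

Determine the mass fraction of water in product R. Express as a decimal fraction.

Vapour removed = 0.740×0.280×1726 = 357.63 kg/min; concentrate = 1368.4 kg/min.
water reaching the mixer = 125.65 (from concentrate) + 968.8×0.581 = 688.53 kg/min.
Product flow = 1368.4 + 968.8 = 2337.2 kg/min; water fraction = 0.295.

0.295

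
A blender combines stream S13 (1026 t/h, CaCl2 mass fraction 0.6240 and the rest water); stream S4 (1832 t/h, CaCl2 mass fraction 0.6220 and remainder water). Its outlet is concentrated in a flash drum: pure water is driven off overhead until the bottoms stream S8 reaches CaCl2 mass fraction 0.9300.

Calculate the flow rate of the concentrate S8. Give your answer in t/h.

CaCl2 entering = 1026×0.624 + 1832×0.622 = 1779.7 t/h.
All CaCl2 reports to S8, so S8 = 1779.7/0.930 = 1913.7 t/h.

1914 t/h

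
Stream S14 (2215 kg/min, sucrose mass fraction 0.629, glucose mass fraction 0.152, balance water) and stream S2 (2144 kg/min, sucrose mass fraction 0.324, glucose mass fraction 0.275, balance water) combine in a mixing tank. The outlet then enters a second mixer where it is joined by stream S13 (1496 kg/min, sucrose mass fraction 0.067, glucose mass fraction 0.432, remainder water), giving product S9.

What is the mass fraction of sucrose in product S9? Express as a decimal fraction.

Overall, product flow = 5855 kg/min.
sucrose in = 2215×0.629 + 2144×0.324 + 1496×0.067 = 2188.1 kg/min.
sucrose fraction in S9 = 0.374.

0.374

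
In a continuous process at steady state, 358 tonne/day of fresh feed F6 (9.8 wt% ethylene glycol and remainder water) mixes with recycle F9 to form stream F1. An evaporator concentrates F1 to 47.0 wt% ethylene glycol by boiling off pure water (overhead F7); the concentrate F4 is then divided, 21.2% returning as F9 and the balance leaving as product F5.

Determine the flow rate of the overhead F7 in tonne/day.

283.4 tonne/day

Overall ethylene glycol balance (none leaves overhead): ethylene glycol in fresh feed = ethylene glycol in product, i.e. 358×0.098 = (1−0.212)·F4·0.470.
F4 = 35.084/(0.470×0.788) = 94.729 tonne/day.
Recycle F9 = 0.212×94.729 = 20.083 tonne/day.
Combined feed F1 = 358 + 20.083 = 378.08 tonne/day.
Overhead F7 = F1 − F4 = 378.08 − 94.729 = 283.35 tonne/day.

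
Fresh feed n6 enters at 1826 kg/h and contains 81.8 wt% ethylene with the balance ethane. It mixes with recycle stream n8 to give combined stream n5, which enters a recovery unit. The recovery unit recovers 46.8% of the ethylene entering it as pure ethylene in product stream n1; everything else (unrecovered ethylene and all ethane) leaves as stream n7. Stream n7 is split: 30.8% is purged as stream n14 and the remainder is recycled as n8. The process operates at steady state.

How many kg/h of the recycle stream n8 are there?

ethane enters only via n6 and leaves only via the purge: 1826×0.182 = 0.308×(ethane in n7), and the recovery unit passes all ethane, so ethane in n5 = ethane in n7 = 1079 kg/h.
ethylene in n5: m_A = 1826×0.818 + (1−0.308)·(1−0.468)·m_A, so m_A = 1493.7/0.6319 = 2363.9 kg/h.
n7 = (1−0.468)×2363.9 + 1079 = 2336.6 kg/h.
Recycle n8 = (1−0.308)×2336.6 = 1616.9 kg/h.

1617 kg/h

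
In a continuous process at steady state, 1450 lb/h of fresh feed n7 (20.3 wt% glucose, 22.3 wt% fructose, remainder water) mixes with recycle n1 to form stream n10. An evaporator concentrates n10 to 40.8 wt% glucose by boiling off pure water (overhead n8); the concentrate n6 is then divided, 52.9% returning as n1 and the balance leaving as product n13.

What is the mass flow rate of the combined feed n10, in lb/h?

Overall glucose balance (none leaves overhead): glucose in fresh feed = glucose in product, i.e. 1450×0.203 = (1−0.529)·n6·0.408.
n6 = 294.35/(0.408×0.471) = 1531.7 lb/h.
Recycle n1 = 0.529×1531.7 = 810.29 lb/h.
Combined feed n10 = 1450 + 810.29 = 2260.3 lb/h.

2260 lb/h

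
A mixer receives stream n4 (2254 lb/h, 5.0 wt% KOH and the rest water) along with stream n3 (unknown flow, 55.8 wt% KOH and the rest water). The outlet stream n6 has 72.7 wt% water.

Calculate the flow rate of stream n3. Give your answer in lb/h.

1764 lb/h

Let n3 be the unknown flow. Total out = 2254 + n3.
water balance: 2141.3 + 0.442·n3 = 0.727·(2254 + n3)
(0.442 − 0.727)·n3 = 0.727×2254 − 2141.3 = -502.64
n3 = -502.64 / -0.285 = 1763.7 lb/h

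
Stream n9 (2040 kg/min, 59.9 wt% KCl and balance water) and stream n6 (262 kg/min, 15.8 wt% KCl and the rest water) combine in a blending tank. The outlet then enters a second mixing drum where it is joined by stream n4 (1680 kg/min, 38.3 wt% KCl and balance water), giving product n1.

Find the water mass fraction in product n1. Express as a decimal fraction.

Overall, product flow = 3982 kg/min.
water in = 2040×0.401 + 262×0.842 + 1680×0.617 = 2075.2 kg/min.
water fraction in n1 = 0.5211.

0.5211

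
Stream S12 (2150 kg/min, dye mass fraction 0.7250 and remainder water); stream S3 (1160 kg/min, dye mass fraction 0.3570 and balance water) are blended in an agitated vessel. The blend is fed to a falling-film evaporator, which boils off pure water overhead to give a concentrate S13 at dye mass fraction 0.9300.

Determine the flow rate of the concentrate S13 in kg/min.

dye entering = 2150×0.725 + 1160×0.357 = 1972.9 kg/min.
All dye reports to S13, so S13 = 1972.9/0.930 = 2121.4 kg/min.

2121 kg/min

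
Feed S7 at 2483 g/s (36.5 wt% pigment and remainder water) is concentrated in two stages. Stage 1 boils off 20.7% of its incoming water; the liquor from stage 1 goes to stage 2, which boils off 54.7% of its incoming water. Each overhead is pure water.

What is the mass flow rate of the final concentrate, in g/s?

water in feed = 2483×0.635 = 1576.7 g/s.
After stage 1: water left = (1−0.207)×1576.7 = 1250.3; stream total = 2156.6 g/s.
After stage 2: water left = (1−0.547)×1250.3 = 566.4; final concentrate = 1472.7 g/s.

1473 g/s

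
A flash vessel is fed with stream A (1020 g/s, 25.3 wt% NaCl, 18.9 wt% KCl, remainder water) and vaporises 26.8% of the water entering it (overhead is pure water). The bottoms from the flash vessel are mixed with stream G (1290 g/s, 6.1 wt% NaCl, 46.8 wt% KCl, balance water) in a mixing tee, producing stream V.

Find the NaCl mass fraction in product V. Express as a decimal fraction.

Vapour removed = 0.268×0.558×1020 = 152.53 g/s; concentrate = 867.47 g/s.
NaCl reaching the mixer = 258.06 (from concentrate) + 1290×0.061 = 336.75 g/s.
Product flow = 867.47 + 1290 = 2157.5 g/s; NaCl fraction = 0.156.

0.156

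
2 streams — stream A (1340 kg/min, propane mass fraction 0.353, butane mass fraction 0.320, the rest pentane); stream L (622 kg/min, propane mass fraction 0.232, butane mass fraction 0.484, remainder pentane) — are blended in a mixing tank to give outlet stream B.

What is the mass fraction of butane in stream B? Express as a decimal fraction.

Total flow out = 1340 + 622 = 1962 kg/min.
butane in = 1340×0.320 + 622×0.484 = 729.85 kg/min.
butane mass fraction in B = 729.85/1962 = 0.372.

0.372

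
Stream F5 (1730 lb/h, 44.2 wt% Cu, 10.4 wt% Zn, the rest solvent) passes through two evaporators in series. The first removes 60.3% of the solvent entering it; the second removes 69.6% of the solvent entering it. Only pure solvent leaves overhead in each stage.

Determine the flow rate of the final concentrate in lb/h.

1039 lb/h

solvent in feed = 1730×0.454 = 785.42 lb/h.
After stage 1: solvent left = (1−0.603)×785.42 = 311.81; stream total = 1256.4 lb/h.
After stage 2: solvent left = (1−0.696)×311.81 = 94.791; final concentrate = 1039.4 lb/h.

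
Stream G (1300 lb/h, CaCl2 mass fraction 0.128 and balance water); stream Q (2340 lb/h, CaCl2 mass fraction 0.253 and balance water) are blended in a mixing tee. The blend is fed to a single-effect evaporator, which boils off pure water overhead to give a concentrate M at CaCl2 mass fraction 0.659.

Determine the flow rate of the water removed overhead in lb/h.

2489 lb/h

CaCl2 entering = 1300×0.128 + 2340×0.253 = 758.42 lb/h.
All CaCl2 reports to M, so M = 758.42/0.659 = 1150.9 lb/h.
Total feed = 3640 lb/h; overhead = 3640 − 1150.9 = 2489.1 lb/h.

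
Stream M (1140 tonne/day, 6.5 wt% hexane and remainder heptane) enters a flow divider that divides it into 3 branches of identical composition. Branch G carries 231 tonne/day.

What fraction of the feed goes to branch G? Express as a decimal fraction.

0.203

Fraction to G = 231/1140 = 0.2026.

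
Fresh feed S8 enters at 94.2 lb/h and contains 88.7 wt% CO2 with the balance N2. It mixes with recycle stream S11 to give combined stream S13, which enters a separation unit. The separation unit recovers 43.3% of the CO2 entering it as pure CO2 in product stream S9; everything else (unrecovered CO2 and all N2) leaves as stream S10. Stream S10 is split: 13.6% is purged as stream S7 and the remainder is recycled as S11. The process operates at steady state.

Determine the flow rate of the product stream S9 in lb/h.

CO2 in S13: m_A = 94.2×0.887 + (1−0.136)·(1−0.433)·m_A, so m_A = 83.555/0.5101 = 163.8 lb/h.
Product S9 = 0.433×163.8 = 70.925 lb/h.

70.92 lb/h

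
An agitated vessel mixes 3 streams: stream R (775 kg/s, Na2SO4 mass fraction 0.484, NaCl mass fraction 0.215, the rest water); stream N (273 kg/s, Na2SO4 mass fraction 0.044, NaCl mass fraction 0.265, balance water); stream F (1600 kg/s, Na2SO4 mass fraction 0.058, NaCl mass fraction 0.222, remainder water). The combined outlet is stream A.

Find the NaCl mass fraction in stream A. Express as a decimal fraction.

0.224

Total flow out = 775 + 273 + 1600 = 2648 kg/s.
NaCl in = 775×0.215 + 273×0.265 + 1600×0.222 = 594.17 kg/s.
NaCl mass fraction in A = 594.17/2648 = 0.224.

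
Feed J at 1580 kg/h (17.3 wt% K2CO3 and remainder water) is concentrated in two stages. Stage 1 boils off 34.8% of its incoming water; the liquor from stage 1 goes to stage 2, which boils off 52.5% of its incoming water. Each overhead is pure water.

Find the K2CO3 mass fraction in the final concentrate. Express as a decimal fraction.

water in feed = 1580×0.827 = 1306.7 kg/h.
After stage 1: water left = (1−0.348)×1306.7 = 851.94; stream total = 1125.3 kg/h.
After stage 2: water left = (1−0.525)×851.94 = 404.67; final concentrate = 678.01 kg/h.
K2CO3 fraction = 273.34/678.01 = 0.403.

0.403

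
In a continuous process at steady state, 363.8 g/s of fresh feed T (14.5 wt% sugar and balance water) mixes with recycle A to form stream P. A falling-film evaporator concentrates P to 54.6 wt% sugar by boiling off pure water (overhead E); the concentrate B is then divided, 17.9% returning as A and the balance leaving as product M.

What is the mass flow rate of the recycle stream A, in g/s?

21.06 g/s

Overall sugar balance (none leaves overhead): sugar in fresh feed = sugar in product, i.e. 363.8×0.145 = (1−0.179)·B·0.546.
B = 52.751/(0.546×0.821) = 117.68 g/s.
Recycle A = 0.179×117.68 = 21.064 g/s.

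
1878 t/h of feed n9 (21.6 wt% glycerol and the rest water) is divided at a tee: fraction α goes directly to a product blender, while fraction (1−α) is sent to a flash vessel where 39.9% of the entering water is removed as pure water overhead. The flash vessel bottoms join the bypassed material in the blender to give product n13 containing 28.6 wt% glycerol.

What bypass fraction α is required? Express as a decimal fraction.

All 1878×0.216 = 405.65 t/h of glycerol reaches n13, so n13 = 405.65/0.286 = 1418.3 t/h and vapour = 459.65 t/h.
The evaporator receives (1−α)·1878 of feed at 0.784 water and removes 0.399 of that water:
0.399×0.784×(1−α)×1878 = 459.65
(1−α) = 459.65/587.47 = 0.7824;  α = 0.2176.

0.218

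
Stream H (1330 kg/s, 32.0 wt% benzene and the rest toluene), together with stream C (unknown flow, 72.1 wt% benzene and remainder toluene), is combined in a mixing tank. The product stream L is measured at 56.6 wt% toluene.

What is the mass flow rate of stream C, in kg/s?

Let C be the unknown flow. Total out = 1330 + C.
toluene balance: 904.4 + 0.279·C = 0.566·(1330 + C)
(0.279 − 0.566)·C = 0.566×1330 − 904.4 = -151.62
C = -151.62 / -0.287 = 528.29 kg/s

528.3 kg/s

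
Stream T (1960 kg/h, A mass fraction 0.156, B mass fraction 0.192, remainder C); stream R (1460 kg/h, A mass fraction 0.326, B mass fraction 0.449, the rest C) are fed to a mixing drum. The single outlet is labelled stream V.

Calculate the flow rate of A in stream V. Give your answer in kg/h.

A out = A in = 1960×0.156 + 1460×0.326 = 781.72 kg/h.

781.7 kg/h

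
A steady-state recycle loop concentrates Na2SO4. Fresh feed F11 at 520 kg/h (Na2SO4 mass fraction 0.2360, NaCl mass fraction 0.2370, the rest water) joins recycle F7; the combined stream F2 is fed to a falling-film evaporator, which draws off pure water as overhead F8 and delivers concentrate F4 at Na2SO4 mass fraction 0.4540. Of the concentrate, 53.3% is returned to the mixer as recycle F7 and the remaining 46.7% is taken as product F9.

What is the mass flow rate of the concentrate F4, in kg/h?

Overall Na2SO4 balance (none leaves overhead): Na2SO4 in fresh feed = Na2SO4 in product, i.e. 520×0.236 = (1−0.533)·F4·0.454.
F4 = 122.72/(0.454×0.467) = 578.82 kg/h.

578.8 kg/h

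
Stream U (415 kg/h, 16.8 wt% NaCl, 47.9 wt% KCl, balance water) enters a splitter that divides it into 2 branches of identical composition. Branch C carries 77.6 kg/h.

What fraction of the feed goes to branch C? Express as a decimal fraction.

0.187

Fraction to C = 77.6/415 = 0.1870.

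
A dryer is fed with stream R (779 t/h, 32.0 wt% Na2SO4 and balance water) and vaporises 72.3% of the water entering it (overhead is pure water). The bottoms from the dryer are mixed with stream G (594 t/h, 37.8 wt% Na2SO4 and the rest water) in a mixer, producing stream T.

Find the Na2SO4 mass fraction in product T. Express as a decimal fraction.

0.479

Vapour removed = 0.723×0.680×779 = 382.99 t/h; concentrate = 396.01 t/h.
Na2SO4 reaching the mixer = 249.28 (from concentrate) + 594×0.378 = 473.81 t/h.
Product flow = 396.01 + 594 = 990.01 t/h; Na2SO4 fraction = 0.479.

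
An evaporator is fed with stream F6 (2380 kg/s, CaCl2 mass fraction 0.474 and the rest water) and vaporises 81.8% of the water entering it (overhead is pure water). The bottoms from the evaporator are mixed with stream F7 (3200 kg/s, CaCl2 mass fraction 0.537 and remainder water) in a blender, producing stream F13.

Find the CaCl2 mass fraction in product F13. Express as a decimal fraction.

Vapour removed = 0.818×0.526×2380 = 1024 kg/s; concentrate = 1356 kg/s.
CaCl2 reaching the mixer = 1128.1 (from concentrate) + 3200×0.537 = 2846.5 kg/s.
Product flow = 1356 + 3200 = 4556 kg/s; CaCl2 fraction = 0.625.

0.625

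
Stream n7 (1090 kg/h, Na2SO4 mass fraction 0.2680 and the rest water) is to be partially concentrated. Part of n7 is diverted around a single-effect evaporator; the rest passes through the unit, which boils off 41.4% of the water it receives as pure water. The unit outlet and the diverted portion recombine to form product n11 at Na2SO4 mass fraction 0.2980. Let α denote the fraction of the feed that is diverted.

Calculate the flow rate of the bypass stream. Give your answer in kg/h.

All 1090×0.268 = 292.12 kg/h of Na2SO4 reaches n11, so n11 = 292.12/0.298 = 980.27 kg/h and vapour = 109.73 kg/h.
The evaporator receives (1−α)·1090 of feed at 0.732 water and removes 0.414 of that water:
0.414×0.732×(1−α)×1090 = 109.73
(1−α) = 109.73/330.32 = 0.3322;  α = 0.6678.
Bypass flow = 0.6678×1090 = 727.91 kg/h.

727.9 kg/h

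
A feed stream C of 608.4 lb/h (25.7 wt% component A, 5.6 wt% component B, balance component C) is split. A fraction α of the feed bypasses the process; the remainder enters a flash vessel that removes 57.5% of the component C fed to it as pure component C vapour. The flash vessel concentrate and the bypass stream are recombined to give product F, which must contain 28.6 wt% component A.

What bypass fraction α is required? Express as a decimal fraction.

0.743

All 608.4×0.257 = 156.36 lb/h of component A reaches F, so F = 156.36/0.286 = 546.71 lb/h and vapour = 61.691 lb/h.
The evaporator receives (1−α)·608.4 of feed at 0.687 component C and removes 0.575 of that component C:
0.575×0.687×(1−α)×608.4 = 61.691
(1−α) = 61.691/240.33 = 0.2567;  α = 0.7433.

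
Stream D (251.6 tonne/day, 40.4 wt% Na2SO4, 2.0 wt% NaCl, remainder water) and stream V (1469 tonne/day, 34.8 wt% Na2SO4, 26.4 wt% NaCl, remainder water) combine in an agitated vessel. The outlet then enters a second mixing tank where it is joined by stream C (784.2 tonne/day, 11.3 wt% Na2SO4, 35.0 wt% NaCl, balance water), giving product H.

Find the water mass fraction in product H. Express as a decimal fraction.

0.4535

Overall, product flow = 2504.8 tonne/day.
water in = 251.6×0.576 + 1469×0.388 + 784.2×0.537 = 1136 tonne/day.
water fraction in H = 0.4535.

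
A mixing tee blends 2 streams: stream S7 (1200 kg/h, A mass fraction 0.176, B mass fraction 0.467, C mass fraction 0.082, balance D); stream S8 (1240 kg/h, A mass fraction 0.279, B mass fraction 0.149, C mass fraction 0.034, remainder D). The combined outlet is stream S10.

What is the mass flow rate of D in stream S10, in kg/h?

997.1 kg/h

D out = D in = 1200×0.275 + 1240×0.538 = 997.12 kg/h.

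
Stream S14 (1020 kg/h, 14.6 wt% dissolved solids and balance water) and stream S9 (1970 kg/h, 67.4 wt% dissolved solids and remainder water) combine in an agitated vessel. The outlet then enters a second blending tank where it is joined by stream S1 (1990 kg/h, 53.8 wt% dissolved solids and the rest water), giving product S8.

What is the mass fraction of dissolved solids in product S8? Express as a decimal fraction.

0.512

Overall, product flow = 4980 kg/h.
dissolved solids in = 1020×0.146 + 1970×0.674 + 1990×0.538 = 2547.3 kg/h.
dissolved solids fraction in S8 = 0.512.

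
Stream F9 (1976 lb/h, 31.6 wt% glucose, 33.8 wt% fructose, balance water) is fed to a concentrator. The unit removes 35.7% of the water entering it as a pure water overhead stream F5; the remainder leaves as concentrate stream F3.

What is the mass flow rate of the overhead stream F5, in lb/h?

water entering = 1976×0.346 = 683.7 lb/h; overhead removed = 0.357×683.7 = 244.08 lb/h.

244.1 lb/h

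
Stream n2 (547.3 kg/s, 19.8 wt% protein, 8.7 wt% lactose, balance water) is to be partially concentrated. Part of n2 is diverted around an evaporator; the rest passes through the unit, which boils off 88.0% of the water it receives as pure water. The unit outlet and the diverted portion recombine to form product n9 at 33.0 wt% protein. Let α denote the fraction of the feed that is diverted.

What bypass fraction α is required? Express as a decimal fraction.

0.364

All 547.3×0.198 = 108.37 kg/s of protein reaches n9, so n9 = 108.37/0.330 = 328.38 kg/s and vapour = 218.92 kg/s.
The evaporator receives (1−α)·547.3 of feed at 0.715 water and removes 0.880 of that water:
0.880×0.715×(1−α)×547.3 = 218.92
(1−α) = 218.92/344.36 = 0.6357;  α = 0.3643.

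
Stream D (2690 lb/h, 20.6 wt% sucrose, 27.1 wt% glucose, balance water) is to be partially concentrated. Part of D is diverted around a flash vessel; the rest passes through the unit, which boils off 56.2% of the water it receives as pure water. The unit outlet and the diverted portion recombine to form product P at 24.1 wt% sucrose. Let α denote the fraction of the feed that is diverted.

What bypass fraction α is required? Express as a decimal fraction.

0.506

All 2690×0.206 = 554.14 lb/h of sucrose reaches P, so P = 554.14/0.241 = 2299.3 lb/h and vapour = 390.66 lb/h.
The evaporator receives (1−α)·2690 of feed at 0.523 water and removes 0.562 of that water:
0.562×0.523×(1−α)×2690 = 390.66
(1−α) = 390.66/790.66 = 0.4941;  α = 0.5059.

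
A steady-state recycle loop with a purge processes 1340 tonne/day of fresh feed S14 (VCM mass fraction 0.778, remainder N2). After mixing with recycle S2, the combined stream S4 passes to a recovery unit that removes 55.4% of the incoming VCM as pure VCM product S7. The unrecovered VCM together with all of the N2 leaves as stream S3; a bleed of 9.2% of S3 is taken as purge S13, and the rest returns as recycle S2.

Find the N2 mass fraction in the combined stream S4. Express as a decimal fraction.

N2 enters only via S14 and leaves only via the purge: 1340×0.222 = 0.092×(N2 in S3), and the recovery unit passes all N2, so N2 in S4 = N2 in S3 = 3233.5 tonne/day.
VCM in S4: m_A = 1340×0.778 + (1−0.092)·(1−0.554)·m_A, so m_A = 1042.5/0.5950 = 1752 tonne/day.
S4 = 1752 + 3233.5 = 4985.5 tonne/day.
N2 fraction in S4 = 3233.5/4985.5 = 0.649.

0.649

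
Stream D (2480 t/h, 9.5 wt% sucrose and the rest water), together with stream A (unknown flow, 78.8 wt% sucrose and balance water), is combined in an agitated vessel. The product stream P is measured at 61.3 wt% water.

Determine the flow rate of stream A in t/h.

Let A be the unknown flow. Total out = 2480 + A.
water balance: 2244.4 + 0.212·A = 0.613·(2480 + A)
(0.212 − 0.613)·A = 0.613×2480 − 2244.4 = -724.16
A = -724.16 / -0.401 = 1805.9 t/h

1806 t/h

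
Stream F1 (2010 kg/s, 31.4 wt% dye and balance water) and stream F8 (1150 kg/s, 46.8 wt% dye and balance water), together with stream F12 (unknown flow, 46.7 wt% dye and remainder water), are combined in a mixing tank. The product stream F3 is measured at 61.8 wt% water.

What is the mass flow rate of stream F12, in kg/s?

Let F12 be the unknown flow. Total out = 3160 + F12.
water balance: 1990.7 + 0.533·F12 = 0.618·(3160 + F12)
(0.533 − 0.618)·F12 = 0.618×3160 − 1990.7 = -37.78
F12 = -37.78 / -0.085 = 444.47 kg/s

444.5 kg/s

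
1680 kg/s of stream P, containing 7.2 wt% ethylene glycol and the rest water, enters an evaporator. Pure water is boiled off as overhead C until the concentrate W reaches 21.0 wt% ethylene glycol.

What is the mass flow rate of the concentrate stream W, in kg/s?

576 kg/s

ethylene glycol is conserved: 1680×0.072 = 120.96 kg/s all reports to the concentrate.
Concentrate = 120.96/(target fraction) = 576 kg/s.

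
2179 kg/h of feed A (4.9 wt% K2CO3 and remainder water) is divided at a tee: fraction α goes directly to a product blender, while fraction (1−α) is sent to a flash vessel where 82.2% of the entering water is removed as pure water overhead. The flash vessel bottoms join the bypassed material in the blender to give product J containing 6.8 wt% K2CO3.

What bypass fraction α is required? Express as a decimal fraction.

All 2179×0.049 = 106.77 kg/h of K2CO3 reaches J, so J = 106.77/0.068 = 1570.2 kg/h and vapour = 608.84 kg/h.
The evaporator receives (1−α)·2179 of feed at 0.951 water and removes 0.822 of that water:
0.822×0.951×(1−α)×2179 = 608.84
(1−α) = 608.84/1703.4 = 0.3574;  α = 0.6426.

0.643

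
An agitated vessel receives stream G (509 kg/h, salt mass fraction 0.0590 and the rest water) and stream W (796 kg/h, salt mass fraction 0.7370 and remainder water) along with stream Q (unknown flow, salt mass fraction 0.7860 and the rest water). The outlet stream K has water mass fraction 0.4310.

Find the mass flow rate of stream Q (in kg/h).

580 kg/h

Let Q be the unknown flow. Total out = 1305 + Q.
water balance: 688.32 + 0.214·Q = 0.431·(1305 + Q)
(0.214 − 0.431)·Q = 0.431×1305 − 688.32 = -125.86
Q = -125.86 / -0.217 = 580.01 kg/h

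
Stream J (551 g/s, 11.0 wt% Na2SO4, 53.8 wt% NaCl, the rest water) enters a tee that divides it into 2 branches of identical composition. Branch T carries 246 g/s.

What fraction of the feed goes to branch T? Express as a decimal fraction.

0.446

Fraction to T = 246/551 = 0.4465.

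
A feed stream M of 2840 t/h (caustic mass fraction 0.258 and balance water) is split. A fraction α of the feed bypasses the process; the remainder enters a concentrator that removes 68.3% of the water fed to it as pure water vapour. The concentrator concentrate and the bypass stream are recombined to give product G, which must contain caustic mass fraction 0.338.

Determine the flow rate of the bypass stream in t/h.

1514 t/h

All 2840×0.258 = 732.72 t/h of caustic reaches G, so G = 732.72/0.338 = 2167.8 t/h and vapour = 672.19 t/h.
The evaporator receives (1−α)·2840 of feed at 0.742 water and removes 0.683 of that water:
0.683×0.742×(1−α)×2840 = 672.19
(1−α) = 672.19/1439.3 = 0.4670;  α = 0.5330.
Bypass flow = 0.5330×2840 = 1513.6 t/h.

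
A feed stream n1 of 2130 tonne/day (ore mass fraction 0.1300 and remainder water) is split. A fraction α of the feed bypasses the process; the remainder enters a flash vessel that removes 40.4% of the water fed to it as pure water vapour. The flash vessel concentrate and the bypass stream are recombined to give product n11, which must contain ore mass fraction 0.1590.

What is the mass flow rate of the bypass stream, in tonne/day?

1025 tonne/day

All 2130×0.130 = 276.9 tonne/day of ore reaches n11, so n11 = 276.9/0.159 = 1741.5 tonne/day and vapour = 388.49 tonne/day.
The evaporator receives (1−α)·2130 of feed at 0.870 water and removes 0.404 of that water:
0.404×0.870×(1−α)×2130 = 388.49
(1−α) = 388.49/748.65 = 0.5189;  α = 0.4811.
Bypass flow = 0.4811×2130 = 1024.7 tonne/day.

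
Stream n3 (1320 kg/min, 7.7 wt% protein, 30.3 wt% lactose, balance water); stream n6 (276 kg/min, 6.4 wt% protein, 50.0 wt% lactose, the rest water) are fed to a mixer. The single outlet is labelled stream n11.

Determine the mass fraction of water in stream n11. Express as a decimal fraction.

Total flow out = 1320 + 276 = 1596 kg/min.
water in = 1320×0.620 + 276×0.436 = 938.74 kg/min.
water mass fraction in n11 = 938.74/1596 = 0.588.

0.588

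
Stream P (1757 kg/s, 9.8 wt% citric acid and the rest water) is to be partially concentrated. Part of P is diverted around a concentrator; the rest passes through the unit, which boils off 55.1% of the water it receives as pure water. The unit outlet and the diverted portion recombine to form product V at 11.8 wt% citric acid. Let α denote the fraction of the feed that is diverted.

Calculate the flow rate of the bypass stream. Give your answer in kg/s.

All 1757×0.098 = 172.19 kg/s of citric acid reaches V, so V = 172.19/0.118 = 1459.2 kg/s and vapour = 297.8 kg/s.
The evaporator receives (1−α)·1757 of feed at 0.902 water and removes 0.551 of that water:
0.551×0.902×(1−α)×1757 = 297.8
(1−α) = 297.8/873.23 = 0.3410;  α = 0.6590.
Bypass flow = 0.6590×1757 = 1157.8 kg/s.

1158 kg/s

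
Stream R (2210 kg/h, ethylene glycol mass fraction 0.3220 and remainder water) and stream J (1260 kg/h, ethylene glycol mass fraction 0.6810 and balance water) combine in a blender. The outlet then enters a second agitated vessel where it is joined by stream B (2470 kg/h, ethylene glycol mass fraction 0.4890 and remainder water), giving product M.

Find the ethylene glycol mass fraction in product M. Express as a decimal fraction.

0.4676

Overall, product flow = 5940 kg/h.
ethylene glycol in = 2210×0.322 + 1260×0.681 + 2470×0.489 = 2777.5 kg/h.
ethylene glycol fraction in M = 0.4676.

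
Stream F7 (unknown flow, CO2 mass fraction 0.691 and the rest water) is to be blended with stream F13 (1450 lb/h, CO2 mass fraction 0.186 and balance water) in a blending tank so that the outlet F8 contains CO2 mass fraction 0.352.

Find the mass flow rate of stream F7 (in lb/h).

Let F7 be the unknown flow. Total out = 1450 + F7.
CO2 balance: 269.7 + 0.691·F7 = 0.352·(1450 + F7)
(0.691 − 0.352)·F7 = 0.352×1450 − 269.7 = 240.7
F7 = 240.7 / 0.339 = 710.03 lb/h

710 lb/h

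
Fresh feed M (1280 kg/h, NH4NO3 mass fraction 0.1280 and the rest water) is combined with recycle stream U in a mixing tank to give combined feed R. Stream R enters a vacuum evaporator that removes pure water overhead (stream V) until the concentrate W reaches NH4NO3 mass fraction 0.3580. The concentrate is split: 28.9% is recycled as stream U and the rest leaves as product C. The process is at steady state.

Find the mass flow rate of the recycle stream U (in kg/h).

Overall NH4NO3 balance (none leaves overhead): NH4NO3 in fresh feed = NH4NO3 in product, i.e. 1280×0.128 = (1−0.289)·W·0.358.
W = 163.84/(0.358×0.711) = 643.68 kg/h.
Recycle U = 0.289×643.68 = 186.02 kg/h.

186 kg/h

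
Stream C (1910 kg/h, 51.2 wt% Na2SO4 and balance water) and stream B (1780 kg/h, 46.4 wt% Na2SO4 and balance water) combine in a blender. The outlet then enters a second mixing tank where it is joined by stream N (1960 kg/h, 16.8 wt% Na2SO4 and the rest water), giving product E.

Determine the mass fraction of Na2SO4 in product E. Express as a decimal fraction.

0.3775

Overall, product flow = 5650 kg/h.
Na2SO4 in = 1910×0.512 + 1780×0.464 + 1960×0.168 = 2133.1 kg/h.
Na2SO4 fraction in E = 0.3775.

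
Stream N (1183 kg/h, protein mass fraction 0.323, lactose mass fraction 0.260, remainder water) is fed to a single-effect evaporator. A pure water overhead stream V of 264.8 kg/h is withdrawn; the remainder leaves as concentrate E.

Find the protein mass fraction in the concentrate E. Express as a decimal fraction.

protein is not removed: 1183×0.323 = 382.11 kg/h of protein enters E.
Concentrate = 1183 − 264.8 = 918.2 kg/h.
Mass fraction = 382.11/918.2 = 0.416.

0.416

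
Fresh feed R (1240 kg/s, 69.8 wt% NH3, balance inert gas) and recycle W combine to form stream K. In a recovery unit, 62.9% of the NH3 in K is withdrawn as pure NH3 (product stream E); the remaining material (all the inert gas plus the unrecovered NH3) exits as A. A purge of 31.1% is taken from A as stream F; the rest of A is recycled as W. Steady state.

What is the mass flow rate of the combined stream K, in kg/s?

2367 kg/s

inert gas enters only via R and leaves only via the purge: 1240×0.302 = 0.311×(inert gas in A), and the recovery unit passes all inert gas, so inert gas in K = inert gas in A = 1204.1 kg/s.
NH3 in K: m_A = 1240×0.698 + (1−0.311)·(1−0.629)·m_A, so m_A = 865.52/0.7444 = 1162.7 kg/s.
K = 1162.7 + 1204.1 = 2366.9 kg/s.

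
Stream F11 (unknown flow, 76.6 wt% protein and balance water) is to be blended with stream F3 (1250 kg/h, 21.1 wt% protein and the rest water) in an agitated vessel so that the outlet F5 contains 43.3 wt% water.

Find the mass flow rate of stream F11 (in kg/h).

Let F11 be the unknown flow. Total out = 1250 + F11.
water balance: 986.25 + 0.234·F11 = 0.433·(1250 + F11)
(0.234 − 0.433)·F11 = 0.433×1250 − 986.25 = -445
F11 = -445 / -0.199 = 2236.2 kg/h

2236 kg/h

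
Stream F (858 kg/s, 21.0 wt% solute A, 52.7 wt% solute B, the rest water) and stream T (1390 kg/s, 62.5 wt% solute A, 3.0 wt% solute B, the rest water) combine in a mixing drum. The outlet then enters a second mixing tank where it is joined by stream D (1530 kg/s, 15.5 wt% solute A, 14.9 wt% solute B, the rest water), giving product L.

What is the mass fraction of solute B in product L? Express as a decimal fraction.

0.191

Overall, product flow = 3778 kg/s.
solute B in = 858×0.527 + 1390×0.030 + 1530×0.149 = 721.84 kg/s.
solute B fraction in L = 0.191.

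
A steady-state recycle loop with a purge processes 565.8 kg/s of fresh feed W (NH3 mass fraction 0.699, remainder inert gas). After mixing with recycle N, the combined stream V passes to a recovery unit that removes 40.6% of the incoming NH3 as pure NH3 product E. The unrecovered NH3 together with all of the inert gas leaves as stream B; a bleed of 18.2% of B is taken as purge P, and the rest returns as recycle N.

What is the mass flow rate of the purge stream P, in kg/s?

253.5 kg/s

inert gas enters only via W and leaves only via the purge: 565.8×0.301 = 0.182×(inert gas in B), and the recovery unit passes all inert gas, so inert gas in V = inert gas in B = 935.75 kg/s.
NH3 in V: m_A = 565.8×0.699 + (1−0.182)·(1−0.406)·m_A, so m_A = 395.49/0.5141 = 769.28 kg/s.
B = (1−0.406)×769.28 + 935.75 = 1392.7 kg/s.
Purge P = 0.182×1392.7 = 253.47 kg/s.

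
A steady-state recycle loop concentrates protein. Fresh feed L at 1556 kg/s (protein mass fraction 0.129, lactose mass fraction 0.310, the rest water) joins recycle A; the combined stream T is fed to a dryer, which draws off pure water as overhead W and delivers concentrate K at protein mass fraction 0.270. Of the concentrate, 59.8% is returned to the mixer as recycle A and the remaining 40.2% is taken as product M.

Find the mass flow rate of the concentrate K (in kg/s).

1849 kg/s

Overall protein balance (none leaves overhead): protein in fresh feed = protein in product, i.e. 1556×0.129 = (1−0.598)·K·0.270.
K = 200.72/(0.270×0.402) = 1849.3 kg/s.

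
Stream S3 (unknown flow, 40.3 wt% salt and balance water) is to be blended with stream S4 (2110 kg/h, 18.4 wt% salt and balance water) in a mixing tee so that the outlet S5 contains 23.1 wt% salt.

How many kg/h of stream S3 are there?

576.6 kg/h

Let S3 be the unknown flow. Total out = 2110 + S3.
salt balance: 388.24 + 0.403·S3 = 0.231·(2110 + S3)
(0.403 − 0.231)·S3 = 0.231×2110 − 388.24 = 99.17
S3 = 99.17 / 0.172 = 576.57 kg/h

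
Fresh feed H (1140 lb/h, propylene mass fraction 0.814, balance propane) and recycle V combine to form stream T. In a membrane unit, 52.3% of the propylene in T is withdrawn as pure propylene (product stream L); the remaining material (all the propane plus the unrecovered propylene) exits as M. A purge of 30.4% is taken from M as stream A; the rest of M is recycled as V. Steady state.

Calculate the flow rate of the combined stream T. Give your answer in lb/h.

propane enters only via H and leaves only via the purge: 1140×0.186 = 0.304×(propane in M), and the membrane unit passes all propane, so propane in T = propane in M = 697.5 lb/h.
propylene in T: m_A = 1140×0.814 + (1−0.304)·(1−0.523)·m_A, so m_A = 927.96/0.6680 = 1389.1 lb/h.
T = 1389.1 + 697.5 = 2086.6 lb/h.

2087 lb/h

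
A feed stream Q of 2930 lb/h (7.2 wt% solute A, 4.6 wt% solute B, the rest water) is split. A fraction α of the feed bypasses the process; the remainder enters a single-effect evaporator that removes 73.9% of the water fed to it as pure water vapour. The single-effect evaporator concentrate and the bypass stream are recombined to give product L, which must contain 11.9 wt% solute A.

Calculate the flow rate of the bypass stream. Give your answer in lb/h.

1155 lb/h

All 2930×0.072 = 210.96 lb/h of solute A reaches L, so L = 210.96/0.119 = 1772.8 lb/h and vapour = 1157.2 lb/h.
The evaporator receives (1−α)·2930 of feed at 0.882 water and removes 0.739 of that water:
0.739×0.882×(1−α)×2930 = 1157.2
(1−α) = 1157.2/1909.8 = 0.6060;  α = 0.3940.
Bypass flow = 0.3940×2930 = 1154.6 lb/h.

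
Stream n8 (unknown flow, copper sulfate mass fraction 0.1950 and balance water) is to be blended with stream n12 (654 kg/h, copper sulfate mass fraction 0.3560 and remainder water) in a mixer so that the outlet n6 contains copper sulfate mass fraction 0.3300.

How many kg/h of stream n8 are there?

Let n8 be the unknown flow. Total out = 654 + n8.
copper sulfate balance: 232.82 + 0.195·n8 = 0.330·(654 + n8)
(0.195 − 0.330)·n8 = 0.330×654 − 232.82 = -17.004
n8 = -17.004 / -0.135 = 125.96 kg/h

126 kg/h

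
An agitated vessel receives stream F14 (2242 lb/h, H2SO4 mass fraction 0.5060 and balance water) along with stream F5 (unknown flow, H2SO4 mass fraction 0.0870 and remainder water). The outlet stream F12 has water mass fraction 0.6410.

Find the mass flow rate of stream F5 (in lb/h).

1212 lb/h

Let F5 be the unknown flow. Total out = 2242 + F5.
water balance: 1107.5 + 0.913·F5 = 0.641·(2242 + F5)
(0.913 − 0.641)·F5 = 0.641×2242 − 1107.5 = 329.57
F5 = 329.57 / 0.272 = 1211.7 lb/h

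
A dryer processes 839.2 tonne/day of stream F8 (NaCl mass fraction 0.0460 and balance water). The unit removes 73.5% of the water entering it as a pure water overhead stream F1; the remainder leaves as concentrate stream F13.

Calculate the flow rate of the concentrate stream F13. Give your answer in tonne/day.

water entering = 839.2×0.954 = 800.6 tonne/day; overhead removed = 0.735×800.6 = 588.44 tonne/day.
Concentrate = 839.2 − 588.44 = 250.76 tonne/day.

250.8 tonne/day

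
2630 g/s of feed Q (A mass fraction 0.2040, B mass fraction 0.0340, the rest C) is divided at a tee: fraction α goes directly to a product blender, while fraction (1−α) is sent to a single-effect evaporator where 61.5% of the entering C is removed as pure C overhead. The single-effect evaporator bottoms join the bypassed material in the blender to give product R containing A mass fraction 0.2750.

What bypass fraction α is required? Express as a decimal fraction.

0.449

All 2630×0.204 = 536.52 g/s of A reaches R, so R = 536.52/0.275 = 1951 g/s and vapour = 679.02 g/s.
The evaporator receives (1−α)·2630 of feed at 0.762 C and removes 0.615 of that C:
0.615×0.762×(1−α)×2630 = 679.02
(1−α) = 679.02/1232.5 = 0.5509;  α = 0.4491.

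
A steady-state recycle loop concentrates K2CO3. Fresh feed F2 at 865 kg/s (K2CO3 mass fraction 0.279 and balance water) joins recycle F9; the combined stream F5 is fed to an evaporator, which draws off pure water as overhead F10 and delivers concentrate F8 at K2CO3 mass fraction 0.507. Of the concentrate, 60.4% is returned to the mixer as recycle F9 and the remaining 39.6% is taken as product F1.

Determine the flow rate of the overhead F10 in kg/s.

Overall K2CO3 balance (none leaves overhead): K2CO3 in fresh feed = K2CO3 in product, i.e. 865×0.279 = (1−0.604)·F8·0.507.
F8 = 241.34/(0.507×0.396) = 1202 kg/s.
Recycle F9 = 0.604×1202 = 726.03 kg/s.
Combined feed F5 = 865 + 726.03 = 1591 kg/s.
Overhead F10 = F5 − F8 = 1591 − 1202 = 388.99 kg/s.

389 kg/s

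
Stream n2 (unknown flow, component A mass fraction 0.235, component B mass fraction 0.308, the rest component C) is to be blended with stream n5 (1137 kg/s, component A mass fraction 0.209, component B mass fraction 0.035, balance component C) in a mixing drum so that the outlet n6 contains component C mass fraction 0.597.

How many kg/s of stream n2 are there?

1291 kg/s

Let n2 be the unknown flow. Total out = 1137 + n2.
component C balance: 859.57 + 0.457·n2 = 0.597·(1137 + n2)
(0.457 − 0.597)·n2 = 0.597×1137 − 859.57 = -180.78
n2 = -180.78 / -0.140 = 1291.3 kg/s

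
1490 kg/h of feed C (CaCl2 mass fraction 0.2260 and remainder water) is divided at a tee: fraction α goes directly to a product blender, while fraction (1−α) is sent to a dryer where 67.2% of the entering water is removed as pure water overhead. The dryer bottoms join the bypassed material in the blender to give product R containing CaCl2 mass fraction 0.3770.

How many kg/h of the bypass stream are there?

All 1490×0.226 = 336.74 kg/h of CaCl2 reaches R, so R = 336.74/0.377 = 893.21 kg/h and vapour = 596.79 kg/h.
The evaporator receives (1−α)·1490 of feed at 0.774 water and removes 0.672 of that water:
0.672×0.774×(1−α)×1490 = 596.79
(1−α) = 596.79/774.99 = 0.7701;  α = 0.2299.
Bypass flow = 0.2299×1490 = 342.61 kg/h.

342.6 kg/h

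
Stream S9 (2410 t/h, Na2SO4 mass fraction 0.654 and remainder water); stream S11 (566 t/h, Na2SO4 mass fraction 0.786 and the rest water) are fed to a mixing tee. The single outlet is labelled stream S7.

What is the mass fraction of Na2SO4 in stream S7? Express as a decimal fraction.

0.679

Total flow out = 2410 + 566 = 2976 t/h.
Na2SO4 in = 2410×0.654 + 566×0.786 = 2021 t/h.
Na2SO4 mass fraction in S7 = 2021/2976 = 0.679.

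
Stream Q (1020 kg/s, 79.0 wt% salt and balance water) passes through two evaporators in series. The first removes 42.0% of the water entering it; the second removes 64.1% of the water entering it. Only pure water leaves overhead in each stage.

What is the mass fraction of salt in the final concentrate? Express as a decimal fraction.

water in feed = 1020×0.210 = 214.2 kg/s.
After stage 1: water left = (1−0.420)×214.2 = 124.24; stream total = 930.04 kg/s.
After stage 2: water left = (1−0.641)×124.24 = 44.601; final concentrate = 850.4 kg/s.
salt fraction = 805.8/850.4 = 0.948.

0.948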